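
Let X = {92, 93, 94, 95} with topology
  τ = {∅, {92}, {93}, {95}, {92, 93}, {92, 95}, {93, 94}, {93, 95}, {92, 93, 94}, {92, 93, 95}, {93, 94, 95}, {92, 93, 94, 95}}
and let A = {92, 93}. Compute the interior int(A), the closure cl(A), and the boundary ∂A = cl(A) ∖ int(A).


int(A) = {92, 93}, cl(A) = {92, 93, 94}, ∂A = {94}.

Closed sets in (X, τ) are complements of opens:
  closed(X, τ) = {∅, {92}, {94}, {95}, {92, 94}, {92, 95}, {93, 94}, {94, 95}, {92, 93, 94}, {92, 94, 95}, {93, 94, 95}, {92, 93, 94, 95}}.
int(A) = ⋃ {U ∈ τ : U ⊆ A}. Opens contained in A: ∅, {92}, {93}, {92, 93}.
Taking the union of these: int(A) = {92, 93}.
cl(A) = ⋂ {C closed : A ⊆ C}. Closed sets containing A: {92, 93, 94}, {92, 93, 94, 95}.
Intersecting these: cl(A) = {92, 93, 94}.
∂A = cl(A) ∖ int(A) = {92, 93, 94} ∖ {92, 93} = {94}.


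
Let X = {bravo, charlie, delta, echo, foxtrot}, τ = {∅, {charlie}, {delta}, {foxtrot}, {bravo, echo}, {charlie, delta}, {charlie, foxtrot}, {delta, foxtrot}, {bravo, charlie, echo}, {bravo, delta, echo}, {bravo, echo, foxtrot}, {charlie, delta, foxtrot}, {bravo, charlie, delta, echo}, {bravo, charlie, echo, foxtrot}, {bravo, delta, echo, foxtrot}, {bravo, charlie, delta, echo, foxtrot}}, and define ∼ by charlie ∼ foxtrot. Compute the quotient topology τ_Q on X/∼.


X/∼ = {[bravo], [charlie=foxtrot], [delta], [echo]}; |τ_Q| = 8.

Equivalence classes: [bravo], [charlie=foxtrot], [delta], [echo].
Quotient map π: X → X/∼ sends bravo ↦ [bravo], charlie ↦ [charlie=foxtrot], delta ↦ [delta], echo ↦ [echo], foxtrot ↦ [charlie=foxtrot].
For each subset V ⊆ X/∼, compute π^{-1}(V) ⊆ X and check whether π^{-1}(V) ∈ τ. V is open in τ_Q iff π^{-1}(V) ∈ τ.
  V = {}: π^{-1}(V) = ∅ ∈ τ ✓.
  V = {[bravo]}: π^{-1}(V) = {bravo} ∉ τ ✗.
  V = {[charlie=foxtrot]}: π^{-1}(V) = {charlie, foxtrot} ∈ τ ✓.
  V = {[bravo], [charlie=foxtrot]}: π^{-1}(V) = {bravo, charlie, foxtrot} ∉ τ ✗.
  V = {[delta]}: π^{-1}(V) = {delta} ∈ τ ✓.
  V = {[bravo], [delta]}: π^{-1}(V) = {bravo, delta} ∉ τ ✗.
  V = {[charlie=foxtrot], [delta]}: π^{-1}(V) = {charlie, delta, foxtrot} ∈ τ ✓.
  V = {[bravo], [charlie=foxtrot], [delta]}: π^{-1}(V) = {bravo, charlie, delta, foxtrot} ∉ τ ✗.
  V = {[echo]}: π^{-1}(V) = {echo} ∉ τ ✗.
  V = {[bravo], [echo]}: π^{-1}(V) = {bravo, echo} ∈ τ ✓.
  V = {[charlie=foxtrot], [echo]}: π^{-1}(V) = {charlie, echo, foxtrot} ∉ τ ✗.
  V = {[bravo], [charlie=foxtrot], [echo]}: π^{-1}(V) = {bravo, charlie, echo, foxtrot} ∈ τ ✓.
  V = {[delta], [echo]}: π^{-1}(V) = {delta, echo} ∉ τ ✗.
  V = {[bravo], [delta], [echo]}: π^{-1}(V) = {bravo, delta, echo} ∈ τ ✓.
  V = {[charlie=foxtrot], [delta], [echo]}: π^{-1}(V) = {charlie, delta, echo, foxtrot} ∉ τ ✗.
  V = {[bravo], [charlie=foxtrot], [delta], [echo]}: π^{-1}(V) = {bravo, charlie, delta, echo, foxtrot} ∈ τ ✓.
Open sets in the quotient: τ_Q = {{}, {[charlie=foxtrot]}, {[delta]}, {[charlie=foxtrot], [delta]}, {[bravo], [echo]}, {[bravo], [charlie=foxtrot], [echo]}, {[bravo], [delta], [echo]}, {[bravo], [charlie=foxtrot], [delta], [echo]}} (8 elements).


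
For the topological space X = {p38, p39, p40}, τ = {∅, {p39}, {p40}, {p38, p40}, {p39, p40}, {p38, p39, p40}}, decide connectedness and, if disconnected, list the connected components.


(X, τ) is disconnected; components = [{p39}, {p38, p40}].

Find clopen sets (U ∈ τ with X ∖ U ∈ τ):
  U = ∅, X ∖ U = {p38, p39, p40} — both open, so U is clopen.
  U = {p39}, X ∖ U = {p38, p40} — both open, so U is clopen.
  U = {p38, p40}, X ∖ U = {p39} — both open, so U is clopen.
  U = {p38, p39, p40}, X ∖ U = ∅ — both open, so U is clopen.
Nontrivial clopen(s) exist: e.g. {p38, p40}. So (X, τ) is disconnected.
Compute connected components by grouping points that agree on all clopens:
  component: {p39}
  component: {p38, p40}


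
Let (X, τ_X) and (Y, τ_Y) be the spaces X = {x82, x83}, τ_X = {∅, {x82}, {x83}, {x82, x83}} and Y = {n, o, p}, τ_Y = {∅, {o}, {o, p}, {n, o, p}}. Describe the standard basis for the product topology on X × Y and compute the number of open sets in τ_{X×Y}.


Basis B = {∅ × ∅, {x82} × {o}, {x83} × {o}, {x82} × {o, p}, {x82, x83} × {o}, {x83} × {o, p}, {x82} × {n, o, p}, {x83} × {n, o, p}, {x82, x83} × {o, p}, {x82, x83} × {n, o, p}}; |τ_{X×Y}| = 16.

Enumerate products U × V with U ∈ τ_X, V ∈ τ_Y (deduplicated):
  ∅ × ∅ = {} (∅)
  {x82} × {o} = {(x82,o)}
  {x83} × {o} = {(x83,o)}
  {x82} × {o, p} = {(x82,o), (x82,p)}
  {x82, x83} × {o} = {(x82,o), (x83,o)}
  {x83} × {o, p} = {(x83,o), (x83,p)}
  {x82} × {n, o, p} = {(x82,n), (x82,o), (x82,p)}
  {x83} × {n, o, p} = {(x83,n), (x83,o), (x83,p)}
  {x82, x83} × {o, p} = {(x82,o), (x82,p), (x83,o), (x83,p)}
  {x82, x83} × {n, o, p} = {(x82,n), (x82,o), (x82,p), (x83,n), (x83,o), (x83,p)}
These 10 distinct sets form the basis B.
Close under arbitrary unions to get τ_{X×Y}; counting gives |τ_{X×Y}| = 16.


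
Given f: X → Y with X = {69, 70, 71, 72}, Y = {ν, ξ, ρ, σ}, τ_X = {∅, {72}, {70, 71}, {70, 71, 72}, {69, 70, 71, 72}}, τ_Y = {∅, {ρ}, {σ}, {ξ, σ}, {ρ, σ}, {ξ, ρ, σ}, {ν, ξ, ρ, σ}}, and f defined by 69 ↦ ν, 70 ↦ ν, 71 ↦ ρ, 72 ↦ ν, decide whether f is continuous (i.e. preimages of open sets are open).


f is NOT continuous.

Compute f^{-1}(U) for each U ∈ τ_Y:
  U = ∅: f^{-1}(U) = ∅ ∈ τ_X ✓.
  U = {ρ}: f^{-1}(U) = {71} ∉ τ_X ✗.
  U = {σ}: f^{-1}(U) = ∅ ∈ τ_X ✓.
  U = {ξ, σ}: f^{-1}(U) = ∅ ∈ τ_X ✓.
  U = {ρ, σ}: f^{-1}(U) = {71} ∉ τ_X ✗.
  U = {ξ, ρ, σ}: f^{-1}(U) = {71} ∉ τ_X ✗.
  U = {ν, ξ, ρ, σ}: f^{-1}(U) = {69, 70, 71, 72} ∈ τ_X ✓.
Found U = {ρ} with f^{-1}(U) = {71} not in τ_X. Therefore f is NOT continuous.


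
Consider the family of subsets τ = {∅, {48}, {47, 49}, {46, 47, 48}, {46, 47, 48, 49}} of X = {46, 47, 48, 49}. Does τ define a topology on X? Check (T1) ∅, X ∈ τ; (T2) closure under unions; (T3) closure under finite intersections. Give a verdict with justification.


τ is NOT a topology on X.

Axiom (T1): ∅ ∈ τ? Yes; X ∈ τ? Yes.
Axiom (T2/T3): check pairwise unions and intersections of members of τ.
Counterexample for (T2): {48} ∪ {47, 49} = {47, 48, 49} ∉ τ. Therefore τ is NOT a topology.


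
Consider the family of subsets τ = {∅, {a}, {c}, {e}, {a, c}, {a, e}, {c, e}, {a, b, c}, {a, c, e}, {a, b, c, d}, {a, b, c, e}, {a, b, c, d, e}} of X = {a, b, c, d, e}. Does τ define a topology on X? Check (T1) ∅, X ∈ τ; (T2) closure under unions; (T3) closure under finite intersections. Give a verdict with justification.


τ IS a topology on X.

Axiom (T1): ∅ ∈ τ? Yes; X ∈ τ? Yes.
Axiom (T2/T3): check pairwise unions and intersections of members of τ.
All pairwise intersections and unions checked — each lies in τ. Therefore τ satisfies (T1), (T2), (T3): it IS a topology on X.


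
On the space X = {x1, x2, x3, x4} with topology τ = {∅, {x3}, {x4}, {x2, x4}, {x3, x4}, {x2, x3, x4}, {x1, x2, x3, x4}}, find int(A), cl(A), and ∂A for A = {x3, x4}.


int(A) = {x3, x4}, cl(A) = {x1, x2, x3, x4}, ∂A = {x1, x2}.

Closed sets in (X, τ) are complements of opens:
  closed(X, τ) = {∅, {x1}, {x1, x2}, {x1, x3}, {x1, x2, x3}, {x1, x2, x4}, {x1, x2, x3, x4}}.
int(A) = ⋃ {U ∈ τ : U ⊆ A}. Opens contained in A: ∅, {x3}, {x4}, {x3, x4}.
Taking the union of these: int(A) = {x3, x4}.
cl(A) = ⋂ {C closed : A ⊆ C}. Closed sets containing A: {x1, x2, x3, x4}.
Intersecting these: cl(A) = {x1, x2, x3, x4}.
∂A = cl(A) ∖ int(A) = {x1, x2, x3, x4} ∖ {x3, x4} = {x1, x2}.


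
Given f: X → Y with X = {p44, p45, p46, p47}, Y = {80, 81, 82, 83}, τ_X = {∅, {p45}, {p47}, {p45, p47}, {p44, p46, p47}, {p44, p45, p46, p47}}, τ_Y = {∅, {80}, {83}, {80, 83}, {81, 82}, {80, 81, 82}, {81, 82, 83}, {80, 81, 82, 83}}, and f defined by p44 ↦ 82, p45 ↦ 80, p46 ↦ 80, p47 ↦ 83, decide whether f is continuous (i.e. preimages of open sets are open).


f is NOT continuous.

Compute f^{-1}(U) for each U ∈ τ_Y:
  U = ∅: f^{-1}(U) = ∅ ∈ τ_X ✓.
  U = {80}: f^{-1}(U) = {p45, p46} ∉ τ_X ✗.
  U = {83}: f^{-1}(U) = {p47} ∈ τ_X ✓.
  U = {80, 83}: f^{-1}(U) = {p45, p46, p47} ∉ τ_X ✗.
  U = {81, 82}: f^{-1}(U) = {p44} ∉ τ_X ✗.
  U = {80, 81, 82}: f^{-1}(U) = {p44, p45, p46} ∉ τ_X ✗.
  U = {81, 82, 83}: f^{-1}(U) = {p44, p47} ∉ τ_X ✗.
  U = {80, 81, 82, 83}: f^{-1}(U) = {p44, p45, p46, p47} ∈ τ_X ✓.
Found U = {80} with f^{-1}(U) = {p45, p46} not in τ_X. Therefore f is NOT continuous.


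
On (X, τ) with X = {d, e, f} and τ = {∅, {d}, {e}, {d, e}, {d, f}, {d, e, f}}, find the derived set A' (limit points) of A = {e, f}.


A' = ∅

For each x ∈ X, list the open sets U ∈ τ with x ∈ U, then check whether U ∩ (A ∖ {x}) ≠ ∅ for every such U.
  x = d: open {d} ∋ x has {d} ∩ (A ∖ {d}) = ∅, so x is NOT a limit point.
  x = e: open {e} ∋ x has {e} ∩ (A ∖ {e}) = ∅, so x is NOT a limit point.
  x = f: open {d, f} ∋ x has {d, f} ∩ (A ∖ {f}) = ∅, so x is NOT a limit point.
Collecting: A' = ∅.


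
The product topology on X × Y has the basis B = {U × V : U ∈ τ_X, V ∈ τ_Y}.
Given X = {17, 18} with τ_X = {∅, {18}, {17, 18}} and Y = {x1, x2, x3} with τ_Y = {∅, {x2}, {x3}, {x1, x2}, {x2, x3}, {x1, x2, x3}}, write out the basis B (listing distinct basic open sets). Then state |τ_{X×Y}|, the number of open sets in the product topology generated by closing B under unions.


Basis B = {∅ × ∅, {18} × {x2}, {18} × {x3}, {17, 18} × {x2}, {17, 18} × {x3}, {18} × {x1, x2}, {18} × {x2, x3}, {18} × {x1, x2, x3}, {17, 18} × {x1, x2}, {17, 18} × {x2, x3}, {17, 18} × {x1, x2, x3}}; |τ_{X×Y}| = 18.

Enumerate products U × V with U ∈ τ_X, V ∈ τ_Y (deduplicated):
  ∅ × ∅ = {} (∅)
  {18} × {x2} = {(18,x2)}
  {18} × {x3} = {(18,x3)}
  {17, 18} × {x2} = {(17,x2), (18,x2)}
  {17, 18} × {x3} = {(17,x3), (18,x3)}
  {18} × {x1, x2} = {(18,x1), (18,x2)}
  {18} × {x2, x3} = {(18,x2), (18,x3)}
  {18} × {x1, x2, x3} = {(18,x1), (18,x2), (18,x3)}
  {17, 18} × {x1, x2} = {(17,x1), (17,x2), (18,x1), (18,x2)}
  {17, 18} × {x2, x3} = {(17,x2), (17,x3), (18,x2), (18,x3)}
  {17, 18} × {x1, x2, x3} = {(17,x1), (17,x2), (17,x3), (18,x1), (18,x2), (18,x3)}
These 11 distinct sets form the basis B.
Close under arbitrary unions to get τ_{X×Y}; counting gives |τ_{X×Y}| = 18.


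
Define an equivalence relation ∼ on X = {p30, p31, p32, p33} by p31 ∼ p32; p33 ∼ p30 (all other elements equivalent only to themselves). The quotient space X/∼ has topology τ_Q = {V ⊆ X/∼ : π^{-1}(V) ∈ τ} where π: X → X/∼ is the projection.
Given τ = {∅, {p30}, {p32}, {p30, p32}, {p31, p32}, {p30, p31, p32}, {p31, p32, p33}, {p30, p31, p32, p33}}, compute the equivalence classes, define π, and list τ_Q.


X/∼ = {[p30=p33], [p31=p32]}; |τ_Q| = 3.

Equivalence classes: [p30=p33], [p31=p32].
Quotient map π: X → X/∼ sends p30 ↦ [p30=p33], p31 ↦ [p31=p32], p32 ↦ [p31=p32], p33 ↦ [p30=p33].
For each subset V ⊆ X/∼, compute π^{-1}(V) ⊆ X and check whether π^{-1}(V) ∈ τ. V is open in τ_Q iff π^{-1}(V) ∈ τ.
  V = {}: π^{-1}(V) = ∅ ∈ τ ✓.
  V = {[p30=p33]}: π^{-1}(V) = {p30, p33} ∉ τ ✗.
  V = {[p31=p32]}: π^{-1}(V) = {p31, p32} ∈ τ ✓.
  V = {[p30=p33], [p31=p32]}: π^{-1}(V) = {p30, p31, p32, p33} ∈ τ ✓.
Open sets in the quotient: τ_Q = {{}, {[p31=p32]}, {[p30=p33], [p31=p32]}} (3 elements).


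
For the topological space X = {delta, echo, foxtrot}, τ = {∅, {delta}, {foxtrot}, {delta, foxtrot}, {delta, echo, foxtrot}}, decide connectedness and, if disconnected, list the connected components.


(X, τ) is connected.

Find clopen sets (U ∈ τ with X ∖ U ∈ τ):
  U = ∅, X ∖ U = {delta, echo, foxtrot} — both open, so U is clopen.
  U = {delta, echo, foxtrot}, X ∖ U = ∅ — both open, so U is clopen.
Only trivial clopens (∅ and X) exist, so (X, τ) is connected.
Compute connected components by grouping points that agree on all clopens:
  component: {delta, echo, foxtrot}


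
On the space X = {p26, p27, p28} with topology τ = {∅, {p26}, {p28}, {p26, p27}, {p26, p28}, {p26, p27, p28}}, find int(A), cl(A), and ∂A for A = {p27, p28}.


int(A) = {p28}, cl(A) = {p27, p28}, ∂A = {p27}.

Closed sets in (X, τ) are complements of opens:
  closed(X, τ) = {∅, {p27}, {p28}, {p26, p27}, {p27, p28}, {p26, p27, p28}}.
int(A) = ⋃ {U ∈ τ : U ⊆ A}. Opens contained in A: ∅, {p28}.
Taking the union of these: int(A) = {p28}.
cl(A) = ⋂ {C closed : A ⊆ C}. Closed sets containing A: {p27, p28}, {p26, p27, p28}.
Intersecting these: cl(A) = {p27, p28}.
∂A = cl(A) ∖ int(A) = {p27, p28} ∖ {p28} = {p27}.


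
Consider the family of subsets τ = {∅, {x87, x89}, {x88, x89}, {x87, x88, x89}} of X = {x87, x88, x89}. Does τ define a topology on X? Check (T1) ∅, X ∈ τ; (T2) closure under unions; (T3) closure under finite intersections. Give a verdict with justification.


τ is NOT a topology on X.

Axiom (T1): ∅ ∈ τ? Yes; X ∈ τ? Yes.
Axiom (T2/T3): check pairwise unions and intersections of members of τ.
Counterexample for (T3): {x87, x89} ∩ {x88, x89} = {x89} ∉ τ. Therefore τ is NOT a topology.


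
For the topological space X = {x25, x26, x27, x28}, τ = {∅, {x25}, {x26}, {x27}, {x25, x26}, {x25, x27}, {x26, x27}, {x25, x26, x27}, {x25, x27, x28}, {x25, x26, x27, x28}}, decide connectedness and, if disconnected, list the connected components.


(X, τ) is disconnected; components = [{x26}, {x25, x27, x28}].

Find clopen sets (U ∈ τ with X ∖ U ∈ τ):
  U = ∅, X ∖ U = {x25, x26, x27, x28} — both open, so U is clopen.
  U = {x26}, X ∖ U = {x25, x27, x28} — both open, so U is clopen.
  U = {x25, x27, x28}, X ∖ U = {x26} — both open, so U is clopen.
  U = {x25, x26, x27, x28}, X ∖ U = ∅ — both open, so U is clopen.
Nontrivial clopen(s) exist: e.g. {x25, x27, x28}. So (X, τ) is disconnected.
Compute connected components by grouping points that agree on all clopens:
  component: {x26}
  component: {x25, x27, x28}


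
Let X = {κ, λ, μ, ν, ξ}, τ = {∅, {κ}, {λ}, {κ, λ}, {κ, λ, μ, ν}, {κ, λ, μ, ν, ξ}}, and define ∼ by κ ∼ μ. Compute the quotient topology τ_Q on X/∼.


X/∼ = {[κ=μ], [λ], [ν], [ξ]}; |τ_Q| = 4.

Equivalence classes: [κ=μ], [λ], [ν], [ξ].
Quotient map π: X → X/∼ sends κ ↦ [κ=μ], λ ↦ [λ], μ ↦ [κ=μ], ν ↦ [ν], ξ ↦ [ξ].
For each subset V ⊆ X/∼, compute π^{-1}(V) ⊆ X and check whether π^{-1}(V) ∈ τ. V is open in τ_Q iff π^{-1}(V) ∈ τ.
  V = {}: π^{-1}(V) = ∅ ∈ τ ✓.
  V = {[κ=μ]}: π^{-1}(V) = {κ, μ} ∉ τ ✗.
  V = {[λ]}: π^{-1}(V) = {λ} ∈ τ ✓.
  V = {[κ=μ], [λ]}: π^{-1}(V) = {κ, λ, μ} ∉ τ ✗.
  V = {[ν]}: π^{-1}(V) = {ν} ∉ τ ✗.
  V = {[κ=μ], [ν]}: π^{-1}(V) = {κ, μ, ν} ∉ τ ✗.
  V = {[λ], [ν]}: π^{-1}(V) = {λ, ν} ∉ τ ✗.
  V = {[κ=μ], [λ], [ν]}: π^{-1}(V) = {κ, λ, μ, ν} ∈ τ ✓.
  V = {[ξ]}: π^{-1}(V) = {ξ} ∉ τ ✗.
  V = {[κ=μ], [ξ]}: π^{-1}(V) = {κ, μ, ξ} ∉ τ ✗.
  V = {[λ], [ξ]}: π^{-1}(V) = {λ, ξ} ∉ τ ✗.
  V = {[κ=μ], [λ], [ξ]}: π^{-1}(V) = {κ, λ, μ, ξ} ∉ τ ✗.
  V = {[ν], [ξ]}: π^{-1}(V) = {ν, ξ} ∉ τ ✗.
  V = {[κ=μ], [ν], [ξ]}: π^{-1}(V) = {κ, μ, ν, ξ} ∉ τ ✗.
  V = {[λ], [ν], [ξ]}: π^{-1}(V) = {λ, ν, ξ} ∉ τ ✗.
  V = {[κ=μ], [λ], [ν], [ξ]}: π^{-1}(V) = {κ, λ, μ, ν, ξ} ∈ τ ✓.
Open sets in the quotient: τ_Q = {{}, {[λ]}, {[κ=μ], [λ], [ν]}, {[κ=μ], [λ], [ν], [ξ]}} (4 elements).


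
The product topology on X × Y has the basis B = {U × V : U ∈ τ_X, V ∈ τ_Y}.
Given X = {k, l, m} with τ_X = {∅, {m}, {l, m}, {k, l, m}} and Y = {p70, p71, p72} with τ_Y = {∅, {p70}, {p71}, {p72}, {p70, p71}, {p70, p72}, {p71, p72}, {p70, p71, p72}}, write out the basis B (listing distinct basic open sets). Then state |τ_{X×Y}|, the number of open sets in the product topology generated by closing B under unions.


Basis B = {∅ × ∅, {m} × {p70}, {m} × {p71}, {m} × {p72}, {l, m} × {p70}, {l, m} × {p71}, {l, m} × {p72}, {m} × {p70, p71}, {m} × {p70, p72}, {m} × {p71, p72}, {k, l, m} × {p70}, {k, l, m} × {p71}, {k, l, m} × {p72}, {m} × {p70, p71, p72}, {l, m} × {p70, p71}, {l, m} × {p70, p72}, {l, m} × {p71, p72}, {k, l, m} × {p70, p71}, {k, l, m} × {p70, p72}, {k, l, m} × {p71, p72}, {l, m} × {p70, p71, p72}, {k, l, m} × {p70, p71, p72}}; |τ_{X×Y}| = 64.

Enumerate products U × V with U ∈ τ_X, V ∈ τ_Y (deduplicated):
  ∅ × ∅ = {} (∅)
  {m} × {p70} = {(m,p70)}
  {m} × {p71} = {(m,p71)}
  {m} × {p72} = {(m,p72)}
  {l, m} × {p70} = {(l,p70), (m,p70)}
  {l, m} × {p71} = {(l,p71), (m,p71)}
  {l, m} × {p72} = {(l,p72), (m,p72)}
  {m} × {p70, p71} = {(m,p70), (m,p71)}
  {m} × {p70, p72} = {(m,p70), (m,p72)}
  {m} × {p71, p72} = {(m,p71), (m,p72)}
  {k, l, m} × {p70} = {(k,p70), (l,p70), (m,p70)}
  {k, l, m} × {p71} = {(k,p71), (l,p71), (m,p71)}
  {k, l, m} × {p72} = {(k,p72), (l,p72), (m,p72)}
  {m} × {p70, p71, p72} = {(m,p70), (m,p71), (m,p72)}
  {l, m} × {p70, p71} = {(l,p70), (l,p71), (m,p70), (m,p71)}
  {l, m} × {p70, p72} = {(l,p70), (l,p72), (m,p70), (m,p72)}
  {l, m} × {p71, p72} = {(l,p71), (l,p72), (m,p71), (m,p72)}
  {k, l, m} × {p70, p71} = {(k,p70), (k,p71), (l,p70), (l,p71), (m,p70), (m,p71)}
  {k, l, m} × {p70, p72} = {(k,p70), (k,p72), (l,p70), (l,p72), (m,p70), (m,p72)}
  {k, l, m} × {p71, p72} = {(k,p71), (k,p72), (l,p71), (l,p72), (m,p71), (m,p72)}
  {l, m} × {p70, p71, p72} = {(l,p70), (l,p71), (l,p72), (m,p70), (m,p71), (m,p72)}
  {k, l, m} × {p70, p71, p72} = {(k,p70), (k,p71), (k,p72), (l,p70), (l,p71), (l,p72), (m,p70), (m,p71), (m,p72)}
These 22 distinct sets form the basis B.
Close under arbitrary unions to get τ_{X×Y}; counting gives |τ_{X×Y}| = 64.


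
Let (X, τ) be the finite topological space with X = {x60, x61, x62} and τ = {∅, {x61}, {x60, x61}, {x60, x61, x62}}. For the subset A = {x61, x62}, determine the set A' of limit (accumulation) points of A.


A' = {x60, x62}

For each x ∈ X, list the open sets U ∈ τ with x ∈ U, then check whether U ∩ (A ∖ {x}) ≠ ∅ for every such U.
  x = x60: opens ∋ x are {x60, x61}, {x60, x61, x62}; each meets A ∖ {x60}, so x IS a limit point.
  x = x61: open {x61} ∋ x has {x61} ∩ (A ∖ {x61}) = ∅, so x is NOT a limit point.
  x = x62: opens ∋ x are {x60, x61, x62}; each meets A ∖ {x62}, so x IS a limit point.
Collecting: A' = {x60, x62}.


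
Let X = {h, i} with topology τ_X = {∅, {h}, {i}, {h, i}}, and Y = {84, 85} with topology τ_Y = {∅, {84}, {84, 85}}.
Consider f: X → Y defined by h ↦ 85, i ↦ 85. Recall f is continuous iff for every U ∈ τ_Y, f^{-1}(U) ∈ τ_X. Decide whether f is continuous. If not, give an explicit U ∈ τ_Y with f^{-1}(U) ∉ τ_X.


f IS continuous.

Compute f^{-1}(U) for each U ∈ τ_Y:
  U = ∅: f^{-1}(U) = ∅ ∈ τ_X ✓.
  U = {84}: f^{-1}(U) = ∅ ∈ τ_X ✓.
  U = {84, 85}: f^{-1}(U) = {h, i} ∈ τ_X ✓.
Every preimage lies in τ_X, so f IS continuous.


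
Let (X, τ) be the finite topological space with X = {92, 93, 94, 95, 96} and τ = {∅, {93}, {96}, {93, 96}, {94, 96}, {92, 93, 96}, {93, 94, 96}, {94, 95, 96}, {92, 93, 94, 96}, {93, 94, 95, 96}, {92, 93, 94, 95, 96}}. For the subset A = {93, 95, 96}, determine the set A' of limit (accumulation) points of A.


A' = {92, 94, 95}

For each x ∈ X, list the open sets U ∈ τ with x ∈ U, then check whether U ∩ (A ∖ {x}) ≠ ∅ for every such U.
  x = 92: opens ∋ x are {92, 93, 96}, {92, 93, 94, 96}, {92, 93, 94, 95, 96}; each meets A ∖ {92}, so x IS a limit point.
  x = 93: open {93} ∋ x has {93} ∩ (A ∖ {93}) = ∅, so x is NOT a limit point.
  x = 94: opens ∋ x are {94, 96}, {93, 94, 96}, {94, 95, 96}, {92, 93, 94, 96}, {93, 94, 95, 96}, {92, 93, 94, 95, 96}; each meets A ∖ {94}, so x IS a limit point.
  x = 95: opens ∋ x are {94, 95, 96}, {93, 94, 95, 96}, {92, 93, 94, 95, 96}; each meets A ∖ {95}, so x IS a limit point.
  x = 96: open {96} ∋ x has {96} ∩ (A ∖ {96}) = ∅, so x is NOT a limit point.
Collecting: A' = {92, 94, 95}.


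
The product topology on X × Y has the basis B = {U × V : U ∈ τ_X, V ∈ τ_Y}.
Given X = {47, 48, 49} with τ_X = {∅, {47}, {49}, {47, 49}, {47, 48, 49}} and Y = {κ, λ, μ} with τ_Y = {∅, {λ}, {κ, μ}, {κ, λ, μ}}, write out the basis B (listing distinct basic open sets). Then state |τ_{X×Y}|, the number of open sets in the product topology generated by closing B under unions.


Basis B = {∅ × ∅, {47} × {λ}, {49} × {λ}, {47} × {κ, μ}, {47, 49} × {λ}, {49} × {κ, μ}, {47} × {κ, λ, μ}, {47, 48, 49} × {λ}, {49} × {κ, λ, μ}, {47, 49} × {κ, μ}, {47, 49} × {κ, λ, μ}, {47, 48, 49} × {κ, μ}, {47, 48, 49} × {κ, λ, μ}}; |τ_{X×Y}| = 25.

Enumerate products U × V with U ∈ τ_X, V ∈ τ_Y (deduplicated):
  ∅ × ∅ = {} (∅)
  {47} × {λ} = {(47,λ)}
  {49} × {λ} = {(49,λ)}
  {47} × {κ, μ} = {(47,κ), (47,μ)}
  {47, 49} × {λ} = {(47,λ), (49,λ)}
  {49} × {κ, μ} = {(49,κ), (49,μ)}
  {47} × {κ, λ, μ} = {(47,κ), (47,λ), (47,μ)}
  {47, 48, 49} × {λ} = {(47,λ), (48,λ), (49,λ)}
  {49} × {κ, λ, μ} = {(49,κ), (49,λ), (49,μ)}
  {47, 49} × {κ, μ} = {(47,κ), (47,μ), (49,κ), (49,μ)}
  {47, 49} × {κ, λ, μ} = {(47,κ), (47,λ), (47,μ), (49,κ), (49,λ), (49,μ)}
  {47, 48, 49} × {κ, μ} = {(47,κ), (47,μ), (48,κ), (48,μ), (49,κ), (49,μ)}
  {47, 48, 49} × {κ, λ, μ} = {(47,κ), (47,λ), (47,μ), (48,κ), (48,λ), (48,μ), (49,κ), (49,λ), (49,μ)}
These 13 distinct sets form the basis B.
Close under arbitrary unions to get τ_{X×Y}; counting gives |τ_{X×Y}| = 25.


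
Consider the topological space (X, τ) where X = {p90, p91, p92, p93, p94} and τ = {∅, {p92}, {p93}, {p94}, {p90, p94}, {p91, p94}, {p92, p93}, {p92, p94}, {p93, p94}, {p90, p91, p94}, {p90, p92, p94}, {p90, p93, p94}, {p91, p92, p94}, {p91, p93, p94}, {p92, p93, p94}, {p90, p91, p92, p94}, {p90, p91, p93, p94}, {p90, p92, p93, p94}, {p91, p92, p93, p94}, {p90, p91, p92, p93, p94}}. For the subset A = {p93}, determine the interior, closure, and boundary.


int(A) = {p93}, cl(A) = {p93}, ∂A = ∅.

Closed sets in (X, τ) are complements of opens:
  closed(X, τ) = {∅, {p90}, {p91}, {p92}, {p93}, {p90, p91}, {p90, p92}, {p90, p93}, {p91, p92}, {p91, p93}, {p92, p93}, {p90, p91, p92}, {p90, p91, p93}, {p90, p91, p94}, {p90, p92, p93}, {p91, p92, p93}, {p90, p91, p92, p93}, {p90, p91, p92, p94}, {p90, p91, p93, p94}, {p90, p91, p92, p93, p94}}.
int(A) = ⋃ {U ∈ τ : U ⊆ A}. Opens contained in A: ∅, {p93}.
Taking the union of these: int(A) = {p93}.
cl(A) = ⋂ {C closed : A ⊆ C}. Closed sets containing A: {p93}, {p90, p93}, {p91, p93}, {p92, p93}, {p90, p91, p93}, {p90, p92, p93}, {p91, p92, p93}, {p90, p91, p92, p93}, {p90, p91, p93, p94}, {p90, p91, p92, p93, p94}.
Intersecting these: cl(A) = {p93}.
∂A = cl(A) ∖ int(A) = {p93} ∖ {p93} = ∅.


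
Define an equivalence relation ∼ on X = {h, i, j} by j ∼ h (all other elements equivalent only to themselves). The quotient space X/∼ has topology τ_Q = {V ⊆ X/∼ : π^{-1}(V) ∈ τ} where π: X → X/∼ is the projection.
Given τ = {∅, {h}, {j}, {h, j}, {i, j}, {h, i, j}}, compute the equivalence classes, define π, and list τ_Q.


X/∼ = {[h=j], [i]}; |τ_Q| = 3.

Equivalence classes: [h=j], [i].
Quotient map π: X → X/∼ sends h ↦ [h=j], i ↦ [i], j ↦ [h=j].
For each subset V ⊆ X/∼, compute π^{-1}(V) ⊆ X and check whether π^{-1}(V) ∈ τ. V is open in τ_Q iff π^{-1}(V) ∈ τ.
  V = {}: π^{-1}(V) = ∅ ∈ τ ✓.
  V = {[h=j]}: π^{-1}(V) = {h, j} ∈ τ ✓.
  V = {[i]}: π^{-1}(V) = {i} ∉ τ ✗.
  V = {[h=j], [i]}: π^{-1}(V) = {h, i, j} ∈ τ ✓.
Open sets in the quotient: τ_Q = {{}, {[h=j]}, {[h=j], [i]}} (3 elements).


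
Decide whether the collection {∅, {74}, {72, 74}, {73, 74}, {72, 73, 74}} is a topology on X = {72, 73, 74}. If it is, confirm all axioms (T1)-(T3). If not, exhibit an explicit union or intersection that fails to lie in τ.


τ IS a topology on X.

Axiom (T1): ∅ ∈ τ? Yes; X ∈ τ? Yes.
Axiom (T2/T3): check pairwise unions and intersections of members of τ.
All pairwise intersections and unions checked — each lies in τ. Therefore τ satisfies (T1), (T2), (T3): it IS a topology on X.


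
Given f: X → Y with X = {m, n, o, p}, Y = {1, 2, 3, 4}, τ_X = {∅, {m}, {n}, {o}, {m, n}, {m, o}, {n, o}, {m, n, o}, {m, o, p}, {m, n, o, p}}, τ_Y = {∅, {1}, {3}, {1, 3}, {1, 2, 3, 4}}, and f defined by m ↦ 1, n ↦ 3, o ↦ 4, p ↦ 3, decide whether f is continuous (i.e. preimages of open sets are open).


f is NOT continuous.

Compute f^{-1}(U) for each U ∈ τ_Y:
  U = ∅: f^{-1}(U) = ∅ ∈ τ_X ✓.
  U = {1}: f^{-1}(U) = {m} ∈ τ_X ✓.
  U = {3}: f^{-1}(U) = {n, p} ∉ τ_X ✗.
  U = {1, 3}: f^{-1}(U) = {m, n, p} ∉ τ_X ✗.
  U = {1, 2, 3, 4}: f^{-1}(U) = {m, n, o, p} ∈ τ_X ✓.
Found U = {3} with f^{-1}(U) = {n, p} not in τ_X. Therefore f is NOT continuous.


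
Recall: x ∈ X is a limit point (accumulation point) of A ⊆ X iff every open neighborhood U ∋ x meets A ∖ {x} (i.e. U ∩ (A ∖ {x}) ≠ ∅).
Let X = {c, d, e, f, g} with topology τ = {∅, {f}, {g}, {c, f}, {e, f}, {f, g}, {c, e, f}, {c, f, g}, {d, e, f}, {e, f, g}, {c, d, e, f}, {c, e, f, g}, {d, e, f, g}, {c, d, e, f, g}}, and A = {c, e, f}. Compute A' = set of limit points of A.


A' = {c, d, e}

For each x ∈ X, list the open sets U ∈ τ with x ∈ U, then check whether U ∩ (A ∖ {x}) ≠ ∅ for every such U.
  x = c: opens ∋ x are {c, f}, {c, e, f}, {c, f, g}, {c, d, e, f}, {c, e, f, g}, {c, d, e, f, g}; each meets A ∖ {c}, so x IS a limit point.
  x = d: opens ∋ x are {d, e, f}, {c, d, e, f}, {d, e, f, g}, {c, d, e, f, g}; each meets A ∖ {d}, so x IS a limit point.
  x = e: opens ∋ x are {e, f}, {c, e, f}, {d, e, f}, {e, f, g}, {c, d, e, f}, {c, e, f, g}, {d, e, f, g}, {c, d, e, f, g}; each meets A ∖ {e}, so x IS a limit point.
  x = f: open {f} ∋ x has {f} ∩ (A ∖ {f}) = ∅, so x is NOT a limit point.
  x = g: open {g} ∋ x has {g} ∩ (A ∖ {g}) = ∅, so x is NOT a limit point.
Collecting: A' = {c, d, e}.


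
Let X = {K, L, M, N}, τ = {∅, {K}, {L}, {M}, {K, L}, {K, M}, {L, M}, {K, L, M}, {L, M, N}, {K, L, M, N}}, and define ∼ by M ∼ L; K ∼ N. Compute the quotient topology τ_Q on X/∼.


X/∼ = {[K=N], [L=M]}; |τ_Q| = 3.

Equivalence classes: [K=N], [L=M].
Quotient map π: X → X/∼ sends K ↦ [K=N], L ↦ [L=M], M ↦ [L=M], N ↦ [K=N].
For each subset V ⊆ X/∼, compute π^{-1}(V) ⊆ X and check whether π^{-1}(V) ∈ τ. V is open in τ_Q iff π^{-1}(V) ∈ τ.
  V = {}: π^{-1}(V) = ∅ ∈ τ ✓.
  V = {[K=N]}: π^{-1}(V) = {K, N} ∉ τ ✗.
  V = {[L=M]}: π^{-1}(V) = {L, M} ∈ τ ✓.
  V = {[K=N], [L=M]}: π^{-1}(V) = {K, L, M, N} ∈ τ ✓.
Open sets in the quotient: τ_Q = {{}, {[L=M]}, {[K=N], [L=M]}} (3 elements).


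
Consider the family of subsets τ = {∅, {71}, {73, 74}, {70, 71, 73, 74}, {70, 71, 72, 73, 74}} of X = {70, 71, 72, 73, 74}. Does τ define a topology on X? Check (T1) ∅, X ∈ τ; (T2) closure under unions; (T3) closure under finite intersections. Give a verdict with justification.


τ is NOT a topology on X.

Axiom (T1): ∅ ∈ τ? Yes; X ∈ τ? Yes.
Axiom (T2/T3): check pairwise unions and intersections of members of τ.
Counterexample for (T2): {71} ∪ {73, 74} = {71, 73, 74} ∉ τ. Therefore τ is NOT a topology.


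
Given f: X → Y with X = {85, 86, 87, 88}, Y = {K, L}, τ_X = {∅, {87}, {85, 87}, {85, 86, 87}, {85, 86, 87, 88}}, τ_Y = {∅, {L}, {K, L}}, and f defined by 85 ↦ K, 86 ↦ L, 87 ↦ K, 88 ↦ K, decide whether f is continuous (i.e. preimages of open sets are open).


f is NOT continuous.

Compute f^{-1}(U) for each U ∈ τ_Y:
  U = ∅: f^{-1}(U) = ∅ ∈ τ_X ✓.
  U = {L}: f^{-1}(U) = {86} ∉ τ_X ✗.
  U = {K, L}: f^{-1}(U) = {85, 86, 87, 88} ∈ τ_X ✓.
Found U = {L} with f^{-1}(U) = {86} not in τ_X. Therefore f is NOT continuous.


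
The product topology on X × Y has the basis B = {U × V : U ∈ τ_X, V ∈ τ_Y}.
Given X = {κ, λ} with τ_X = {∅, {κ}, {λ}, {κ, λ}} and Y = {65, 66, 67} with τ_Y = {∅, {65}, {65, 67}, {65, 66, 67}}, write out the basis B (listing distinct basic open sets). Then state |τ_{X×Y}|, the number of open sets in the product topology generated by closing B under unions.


Basis B = {∅ × ∅, {κ} × {65}, {λ} × {65}, {κ} × {65, 67}, {κ, λ} × {65}, {λ} × {65, 67}, {κ} × {65, 66, 67}, {λ} × {65, 66, 67}, {κ, λ} × {65, 67}, {κ, λ} × {65, 66, 67}}; |τ_{X×Y}| = 16.

Enumerate products U × V with U ∈ τ_X, V ∈ τ_Y (deduplicated):
  ∅ × ∅ = {} (∅)
  {κ} × {65} = {(κ,65)}
  {λ} × {65} = {(λ,65)}
  {κ} × {65, 67} = {(κ,65), (κ,67)}
  {κ, λ} × {65} = {(κ,65), (λ,65)}
  {λ} × {65, 67} = {(λ,65), (λ,67)}
  {κ} × {65, 66, 67} = {(κ,65), (κ,66), (κ,67)}
  {λ} × {65, 66, 67} = {(λ,65), (λ,66), (λ,67)}
  {κ, λ} × {65, 67} = {(κ,65), (κ,67), (λ,65), (λ,67)}
  {κ, λ} × {65, 66, 67} = {(κ,65), (κ,66), (κ,67), (λ,65), (λ,66), (λ,67)}
These 10 distinct sets form the basis B.
Close under arbitrary unions to get τ_{X×Y}; counting gives |τ_{X×Y}| = 16.


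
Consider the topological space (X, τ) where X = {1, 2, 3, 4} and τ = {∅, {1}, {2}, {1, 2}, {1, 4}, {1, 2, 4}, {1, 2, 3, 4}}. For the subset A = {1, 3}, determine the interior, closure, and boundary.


int(A) = {1}, cl(A) = {1, 3, 4}, ∂A = {3, 4}.

Closed sets in (X, τ) are complements of opens:
  closed(X, τ) = {∅, {3}, {2, 3}, {3, 4}, {1, 3, 4}, {2, 3, 4}, {1, 2, 3, 4}}.
int(A) = ⋃ {U ∈ τ : U ⊆ A}. Opens contained in A: ∅, {1}.
Taking the union of these: int(A) = {1}.
cl(A) = ⋂ {C closed : A ⊆ C}. Closed sets containing A: {1, 3, 4}, {1, 2, 3, 4}.
Intersecting these: cl(A) = {1, 3, 4}.
∂A = cl(A) ∖ int(A) = {1, 3, 4} ∖ {1} = {3, 4}.


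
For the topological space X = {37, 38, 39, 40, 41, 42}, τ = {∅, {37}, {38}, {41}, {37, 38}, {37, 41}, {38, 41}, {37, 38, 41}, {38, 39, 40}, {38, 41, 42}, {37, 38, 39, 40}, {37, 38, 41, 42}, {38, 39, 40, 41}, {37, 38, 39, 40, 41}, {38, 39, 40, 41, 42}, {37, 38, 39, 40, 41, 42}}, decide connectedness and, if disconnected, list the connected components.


(X, τ) is disconnected; components = [{37}, {38, 39, 40, 41, 42}].

Find clopen sets (U ∈ τ with X ∖ U ∈ τ):
  U = ∅, X ∖ U = {37, 38, 39, 40, 41, 42} — both open, so U is clopen.
  U = {37}, X ∖ U = {38, 39, 40, 41, 42} — both open, so U is clopen.
  U = {38, 39, 40, 41, 42}, X ∖ U = {37} — both open, so U is clopen.
  U = {37, 38, 39, 40, 41, 42}, X ∖ U = ∅ — both open, so U is clopen.
Nontrivial clopen(s) exist: e.g. {38, 39, 40, 41, 42}. So (X, τ) is disconnected.
Compute connected components by grouping points that agree on all clopens:
  component: {37}
  component: {38, 39, 40, 41, 42}


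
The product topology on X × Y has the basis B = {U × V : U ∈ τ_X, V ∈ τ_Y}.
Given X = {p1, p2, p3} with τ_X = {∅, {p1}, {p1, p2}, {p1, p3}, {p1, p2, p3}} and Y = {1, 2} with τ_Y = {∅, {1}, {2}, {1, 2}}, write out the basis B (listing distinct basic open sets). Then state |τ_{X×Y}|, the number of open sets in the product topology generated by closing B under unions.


Basis B = {∅ × ∅, {p1} × {1}, {p1} × {2}, {p1} × {1, 2}, {p1, p2} × {1}, {p1, p3} × {1}, {p1, p2} × {2}, {p1, p3} × {2}, {p1, p2, p3} × {1}, {p1, p2, p3} × {2}, {p1, p2} × {1, 2}, {p1, p3} × {1, 2}, {p1, p2, p3} × {1, 2}}; |τ_{X×Y}| = 25.

Enumerate products U × V with U ∈ τ_X, V ∈ τ_Y (deduplicated):
  ∅ × ∅ = {} (∅)
  {p1} × {1} = {(p1,1)}
  {p1} × {2} = {(p1,2)}
  {p1} × {1, 2} = {(p1,1), (p1,2)}
  {p1, p2} × {1} = {(p1,1), (p2,1)}
  {p1, p3} × {1} = {(p1,1), (p3,1)}
  {p1, p2} × {2} = {(p1,2), (p2,2)}
  {p1, p3} × {2} = {(p1,2), (p3,2)}
  {p1, p2, p3} × {1} = {(p1,1), (p2,1), (p3,1)}
  {p1, p2, p3} × {2} = {(p1,2), (p2,2), (p3,2)}
  {p1, p2} × {1, 2} = {(p1,1), (p1,2), (p2,1), (p2,2)}
  {p1, p3} × {1, 2} = {(p1,1), (p1,2), (p3,1), (p3,2)}
  {p1, p2, p3} × {1, 2} = {(p1,1), (p1,2), (p2,1), (p2,2), (p3,1), (p3,2)}
These 13 distinct sets form the basis B.
Close under arbitrary unions to get τ_{X×Y}; counting gives |τ_{X×Y}| = 25.


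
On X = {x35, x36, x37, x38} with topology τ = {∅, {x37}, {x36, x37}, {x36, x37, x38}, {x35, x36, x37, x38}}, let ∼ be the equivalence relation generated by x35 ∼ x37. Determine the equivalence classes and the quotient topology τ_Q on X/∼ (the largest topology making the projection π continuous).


X/∼ = {[x35=x37], [x36], [x38]}; |τ_Q| = 2.

Equivalence classes: [x35=x37], [x36], [x38].
Quotient map π: X → X/∼ sends x35 ↦ [x35=x37], x36 ↦ [x36], x37 ↦ [x35=x37], x38 ↦ [x38].
For each subset V ⊆ X/∼, compute π^{-1}(V) ⊆ X and check whether π^{-1}(V) ∈ τ. V is open in τ_Q iff π^{-1}(V) ∈ τ.
  V = {}: π^{-1}(V) = ∅ ∈ τ ✓.
  V = {[x35=x37]}: π^{-1}(V) = {x35, x37} ∉ τ ✗.
  V = {[x36]}: π^{-1}(V) = {x36} ∉ τ ✗.
  V = {[x35=x37], [x36]}: π^{-1}(V) = {x35, x36, x37} ∉ τ ✗.
  V = {[x38]}: π^{-1}(V) = {x38} ∉ τ ✗.
  V = {[x35=x37], [x38]}: π^{-1}(V) = {x35, x37, x38} ∉ τ ✗.
  V = {[x36], [x38]}: π^{-1}(V) = {x36, x38} ∉ τ ✗.
  V = {[x35=x37], [x36], [x38]}: π^{-1}(V) = {x35, x36, x37, x38} ∈ τ ✓.
Open sets in the quotient: τ_Q = {{}, {[x35=x37], [x36], [x38]}} (2 elements).


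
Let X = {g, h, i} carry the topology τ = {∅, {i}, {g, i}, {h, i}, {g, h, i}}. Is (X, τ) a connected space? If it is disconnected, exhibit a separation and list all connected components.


(X, τ) is connected.

Find clopen sets (U ∈ τ with X ∖ U ∈ τ):
  U = ∅, X ∖ U = {g, h, i} — both open, so U is clopen.
  U = {g, h, i}, X ∖ U = ∅ — both open, so U is clopen.
Only trivial clopens (∅ and X) exist, so (X, τ) is connected.
Compute connected components by grouping points that agree on all clopens:
  component: {g, h, i}


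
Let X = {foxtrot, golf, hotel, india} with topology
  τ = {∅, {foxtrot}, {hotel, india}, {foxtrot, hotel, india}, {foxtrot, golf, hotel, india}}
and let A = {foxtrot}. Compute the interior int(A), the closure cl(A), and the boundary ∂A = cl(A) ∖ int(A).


int(A) = {foxtrot}, cl(A) = {foxtrot, golf}, ∂A = {golf}.

Closed sets in (X, τ) are complements of opens:
  closed(X, τ) = {∅, {golf}, {foxtrot, golf}, {golf, hotel, india}, {foxtrot, golf, hotel, india}}.
int(A) = ⋃ {U ∈ τ : U ⊆ A}. Opens contained in A: ∅, {foxtrot}.
Taking the union of these: int(A) = {foxtrot}.
cl(A) = ⋂ {C closed : A ⊆ C}. Closed sets containing A: {foxtrot, golf}, {foxtrot, golf, hotel, india}.
Intersecting these: cl(A) = {foxtrot, golf}.
∂A = cl(A) ∖ int(A) = {foxtrot, golf} ∖ {foxtrot} = {golf}.


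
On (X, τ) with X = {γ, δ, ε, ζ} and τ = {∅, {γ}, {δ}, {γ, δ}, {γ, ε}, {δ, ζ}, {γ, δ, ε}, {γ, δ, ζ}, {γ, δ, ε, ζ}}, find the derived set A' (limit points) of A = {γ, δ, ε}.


A' = {ε, ζ}

For each x ∈ X, list the open sets U ∈ τ with x ∈ U, then check whether U ∩ (A ∖ {x}) ≠ ∅ for every such U.
  x = γ: open {γ} ∋ x has {γ} ∩ (A ∖ {γ}) = ∅, so x is NOT a limit point.
  x = δ: open {δ} ∋ x has {δ} ∩ (A ∖ {δ}) = ∅, so x is NOT a limit point.
  x = ε: opens ∋ x are {γ, ε}, {γ, δ, ε}, {γ, δ, ε, ζ}; each meets A ∖ {ε}, so x IS a limit point.
  x = ζ: opens ∋ x are {δ, ζ}, {γ, δ, ζ}, {γ, δ, ε, ζ}; each meets A ∖ {ζ}, so x IS a limit point.
Collecting: A' = {ε, ζ}.


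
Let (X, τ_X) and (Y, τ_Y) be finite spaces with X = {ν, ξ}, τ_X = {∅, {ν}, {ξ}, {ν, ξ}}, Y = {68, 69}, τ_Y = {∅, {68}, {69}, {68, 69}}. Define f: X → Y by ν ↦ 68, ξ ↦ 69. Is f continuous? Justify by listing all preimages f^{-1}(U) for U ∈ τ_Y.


f IS continuous.

Compute f^{-1}(U) for each U ∈ τ_Y:
  U = ∅: f^{-1}(U) = ∅ ∈ τ_X ✓.
  U = {68}: f^{-1}(U) = {ν} ∈ τ_X ✓.
  U = {69}: f^{-1}(U) = {ξ} ∈ τ_X ✓.
  U = {68, 69}: f^{-1}(U) = {ν, ξ} ∈ τ_X ✓.
Every preimage lies in τ_X, so f IS continuous.


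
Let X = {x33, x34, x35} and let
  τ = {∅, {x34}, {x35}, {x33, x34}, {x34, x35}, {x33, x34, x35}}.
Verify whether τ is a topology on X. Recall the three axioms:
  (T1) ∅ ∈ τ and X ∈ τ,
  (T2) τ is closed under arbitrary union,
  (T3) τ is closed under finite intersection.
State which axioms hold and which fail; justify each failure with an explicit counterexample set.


τ IS a topology on X.

Axiom (T1): ∅ ∈ τ? Yes; X ∈ τ? Yes.
Axiom (T2/T3): check pairwise unions and intersections of members of τ.
All pairwise intersections and unions checked — each lies in τ. Therefore τ satisfies (T1), (T2), (T3): it IS a topology on X.


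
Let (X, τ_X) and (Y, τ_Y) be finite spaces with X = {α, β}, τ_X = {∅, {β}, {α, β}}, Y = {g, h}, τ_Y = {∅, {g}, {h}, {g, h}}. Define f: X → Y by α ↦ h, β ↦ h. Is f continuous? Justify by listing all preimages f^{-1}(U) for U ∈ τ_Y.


f IS continuous.

Compute f^{-1}(U) for each U ∈ τ_Y:
  U = ∅: f^{-1}(U) = ∅ ∈ τ_X ✓.
  U = {g}: f^{-1}(U) = ∅ ∈ τ_X ✓.
  U = {h}: f^{-1}(U) = {α, β} ∈ τ_X ✓.
  U = {g, h}: f^{-1}(U) = {α, β} ∈ τ_X ✓.
Every preimage lies in τ_X, so f IS continuous.


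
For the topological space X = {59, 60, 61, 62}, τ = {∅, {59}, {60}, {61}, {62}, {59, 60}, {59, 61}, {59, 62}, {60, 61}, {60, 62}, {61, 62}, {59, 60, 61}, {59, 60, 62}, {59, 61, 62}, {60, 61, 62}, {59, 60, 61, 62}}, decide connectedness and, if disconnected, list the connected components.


(X, τ) is disconnected; components = [{59}, {60}, {61}, {62}].

Find clopen sets (U ∈ τ with X ∖ U ∈ τ):
  U = ∅, X ∖ U = {59, 60, 61, 62} — both open, so U is clopen.
  U = {59}, X ∖ U = {60, 61, 62} — both open, so U is clopen.
  U = {60}, X ∖ U = {59, 61, 62} — both open, so U is clopen.
  U = {61}, X ∖ U = {59, 60, 62} — both open, so U is clopen.
  U = {62}, X ∖ U = {59, 60, 61} — both open, so U is clopen.
  U = {59, 60}, X ∖ U = {61, 62} — both open, so U is clopen.
  U = {59, 61}, X ∖ U = {60, 62} — both open, so U is clopen.
  U = {59, 62}, X ∖ U = {60, 61} — both open, so U is clopen.
  U = {60, 61}, X ∖ U = {59, 62} — both open, so U is clopen.
  U = {60, 62}, X ∖ U = {59, 61} — both open, so U is clopen.
  U = {61, 62}, X ∖ U = {59, 60} — both open, so U is clopen.
  U = {59, 60, 61}, X ∖ U = {62} — both open, so U is clopen.
  U = {59, 60, 62}, X ∖ U = {61} — both open, so U is clopen.
  U = {59, 61, 62}, X ∖ U = {60} — both open, so U is clopen.
  U = {60, 61, 62}, X ∖ U = {59} — both open, so U is clopen.
  U = {59, 60, 61, 62}, X ∖ U = ∅ — both open, so U is clopen.
Nontrivial clopen(s) exist: e.g. {59, 60, 61}. So (X, τ) is disconnected.
Compute connected components by grouping points that agree on all clopens:
  component: {59}
  component: {60}
  component: {61}
  component: {62}


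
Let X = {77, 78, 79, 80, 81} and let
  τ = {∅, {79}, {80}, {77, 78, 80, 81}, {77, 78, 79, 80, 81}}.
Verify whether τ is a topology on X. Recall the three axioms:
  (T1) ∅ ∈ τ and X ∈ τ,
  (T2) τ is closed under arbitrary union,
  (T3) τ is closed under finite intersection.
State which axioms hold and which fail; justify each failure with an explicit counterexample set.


τ is NOT a topology on X.

Axiom (T1): ∅ ∈ τ? Yes; X ∈ τ? Yes.
Axiom (T2/T3): check pairwise unions and intersections of members of τ.
Counterexample for (T2): {79} ∪ {80} = {79, 80} ∉ τ. Therefore τ is NOT a topology.


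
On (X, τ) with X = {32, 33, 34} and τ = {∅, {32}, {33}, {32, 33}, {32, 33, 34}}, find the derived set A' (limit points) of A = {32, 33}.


A' = {34}

For each x ∈ X, list the open sets U ∈ τ with x ∈ U, then check whether U ∩ (A ∖ {x}) ≠ ∅ for every such U.
  x = 32: open {32} ∋ x has {32} ∩ (A ∖ {32}) = ∅, so x is NOT a limit point.
  x = 33: open {33} ∋ x has {33} ∩ (A ∖ {33}) = ∅, so x is NOT a limit point.
  x = 34: opens ∋ x are {32, 33, 34}; each meets A ∖ {34}, so x IS a limit point.
Collecting: A' = {34}.
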